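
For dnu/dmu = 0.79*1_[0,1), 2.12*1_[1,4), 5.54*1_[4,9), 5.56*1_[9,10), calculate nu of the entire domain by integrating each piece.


Integrate each piece of the Radon-Nikodym derivative:
Step 1: integral_0^1 0.79 dx = 0.79*(1-0) = 0.79*1 = 0.79
Step 2: integral_1^4 2.12 dx = 2.12*(4-1) = 2.12*3 = 6.36
Step 3: integral_4^9 5.54 dx = 5.54*(9-4) = 5.54*5 = 27.7
Step 4: integral_9^10 5.56 dx = 5.56*(10-9) = 5.56*1 = 5.56
Total: 0.79 + 6.36 + 27.7 + 5.56 = 40.41


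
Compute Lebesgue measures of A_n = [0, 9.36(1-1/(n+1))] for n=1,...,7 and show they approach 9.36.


By continuity of measure from below: if A_n increases to A, then m(A_n) -> m(A).
Here A = [0, 9.36], so m(A) = 9.36
Step 1: a_1 = 9.36*(1 - 1/2) = 4.68, m(A_1) = 4.68
Step 2: a_2 = 9.36*(1 - 1/3) = 6.24, m(A_2) = 6.24
Step 3: a_3 = 9.36*(1 - 1/4) = 7.02, m(A_3) = 7.02
Step 4: a_4 = 9.36*(1 - 1/5) = 7.488, m(A_4) = 7.488
Step 5: a_5 = 9.36*(1 - 1/6) = 7.8, m(A_5) = 7.8
Step 6: a_6 = 9.36*(1 - 1/7) = 8.0229, m(A_6) = 8.0229
Step 7: a_7 = 9.36*(1 - 1/8) = 8.19, m(A_7) = 8.19
Limit: m(A_n) -> m([0,9.36]) = 9.36


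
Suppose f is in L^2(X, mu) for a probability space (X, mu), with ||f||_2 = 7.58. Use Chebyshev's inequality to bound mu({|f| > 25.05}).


Chebyshev/Markov inequality: mu(|f| > eps) <= (||f||_p / eps)^p
Step 1: ||f||_2 / eps = 7.58 / 25.05 = 0.302595
Step 2: Raise to power p = 2:
  (0.302595)^2 = 0.091564
Step 3: Therefore mu(|f| > 25.05) <= 0.091564


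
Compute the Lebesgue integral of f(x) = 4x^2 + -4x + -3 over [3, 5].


The Lebesgue integral of a Riemann-integrable function agrees with the Riemann integral.
Antiderivative F(x) = (4/3)x^3 + (-4/2)x^2 + -3x
F(5) = (4/3)*5^3 + (-4/2)*5^2 + -3*5
     = (4/3)*125 + (-4/2)*25 + -3*5
     = 166.666667 + -50 + -15
     = 101.666667
F(3) = 9
Integral = F(5) - F(3) = 101.666667 - 9 = 92.666667


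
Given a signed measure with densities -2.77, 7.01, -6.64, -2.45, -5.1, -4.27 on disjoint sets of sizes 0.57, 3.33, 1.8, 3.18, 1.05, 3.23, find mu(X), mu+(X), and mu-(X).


Step 1: Compute signed measure on each set:
  Set 1: -2.77 * 0.57 = -1.5789
  Set 2: 7.01 * 3.33 = 23.3433
  Set 3: -6.64 * 1.8 = -11.952
  Set 4: -2.45 * 3.18 = -7.791
  Set 5: -5.1 * 1.05 = -5.355
  Set 6: -4.27 * 3.23 = -13.7921
Step 2: Total signed measure = (-1.5789) + (23.3433) + (-11.952) + (-7.791) + (-5.355) + (-13.7921)
     = -17.1257
Step 3: Positive part mu+(X) = sum of positive contributions = 23.3433
Step 4: Negative part mu-(X) = |sum of negative contributions| = 40.469


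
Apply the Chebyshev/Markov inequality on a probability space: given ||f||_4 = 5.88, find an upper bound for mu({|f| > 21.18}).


Chebyshev/Markov inequality: mu(|f| > eps) <= (||f||_p / eps)^p
Step 1: ||f||_4 / eps = 5.88 / 21.18 = 0.27762
Step 2: Raise to power p = 4:
  (0.27762)^4 = 0.00594
Step 3: Therefore mu(|f| > 21.18) <= 0.00594


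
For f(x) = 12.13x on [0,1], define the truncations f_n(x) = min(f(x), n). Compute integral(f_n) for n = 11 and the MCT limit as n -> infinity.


f(x) = 12.13x on [0,1]; f_n(x) = min(12.13x, n). At n = 11:
Step 1: f(x) reaches 11 at x = 11/12.13 = 0.906843
Step 2: integral(f_11) = integral(12.13x, 0, 0.906843) + integral(11, 0.906843, 1)
       = 12.13*0.906843^2/2 + 11*(1 - 0.906843)
       = 4.987634 + 1.024732
       = 6.012366
Step 3: As n -> infinity, f_n increases to f, so by MCT integral(f_n) -> integral(f) = 12.13/2 = 6.065.
Convergence: integral(f_11) = 6.012366 -> 6.065 as n -> infinity


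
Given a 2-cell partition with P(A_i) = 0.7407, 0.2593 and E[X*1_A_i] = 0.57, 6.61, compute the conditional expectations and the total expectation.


For each cell A_i: E[X|A_i] = E[X*1_A_i] / P(A_i)
Step 1: E[X|A_1] = 0.57 / 0.7407 = 0.769542
Step 2: E[X|A_2] = 6.61 / 0.2593 = 25.491708
Verification: E[X] = sum E[X*1_A_i] = 0.57 + 6.61 = 7.18


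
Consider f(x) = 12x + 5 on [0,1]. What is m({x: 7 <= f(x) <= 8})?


f^(-1)([7, 8]) = {x : 7 <= 12x + 5 <= 8}
Solving: (7 - 5)/12 <= x <= (8 - 5)/12
= [0.166667, 0.25]
Intersecting with [0,1]: [0.166667, 0.25]
Measure = 0.25 - 0.166667 = 0.083333


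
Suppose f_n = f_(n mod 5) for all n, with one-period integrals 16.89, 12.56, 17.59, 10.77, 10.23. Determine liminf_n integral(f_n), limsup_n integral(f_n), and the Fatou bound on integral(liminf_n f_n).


The sequence (integral(f_n)) is periodic with period 5, repeating the values 16.89, 12.56, 17.59, 10.77, 10.23 indefinitely.
Step 1: For a periodic sequence, every tail (a_m, a_(m+1), ...) contains all 5 period values infinitely often.
Step 2: Hence inf of every tail = min of the period values = min(16.89, 12.56, 17.59, 10.77, 10.23) = 10.23.
        liminf_n integral(f_n) = sup over m of (inf of tail from m) = 10.23.
Step 3: Similarly sup of every tail = max of the period values = 17.59.
        limsup_n integral(f_n) = 17.59.
Step 4: Fatou's lemma: integral(liminf_n f_n) <= liminf_n integral(f_n) = 10.23.
        So the integral of the pointwise liminf is at most 10.23.


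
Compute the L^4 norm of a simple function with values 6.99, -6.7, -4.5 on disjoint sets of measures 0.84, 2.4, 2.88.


Step 1: Compute |f_i|^4 for each value:
  |6.99|^4 = 2387.309372
  |-6.7|^4 = 2015.1121
  |-4.5|^4 = 410.0625
Step 2: Multiply by measures and sum:
  2387.309372 * 0.84 = 2005.339872
  2015.1121 * 2.4 = 4836.26904
  410.0625 * 2.88 = 1180.98
Sum = 2005.339872 + 4836.26904 + 1180.98 = 8022.588912
Step 3: Take the p-th root:
||f||_4 = (8022.588912)^(1/4) = 9.464085


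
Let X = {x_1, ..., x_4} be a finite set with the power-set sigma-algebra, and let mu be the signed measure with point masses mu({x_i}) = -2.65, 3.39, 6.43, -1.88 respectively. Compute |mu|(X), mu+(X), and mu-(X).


Step 1: Every measurable set is a union of atoms (the cells / points), so a Hahn decomposition is
  obtained by grouping atoms by sign: P = union of atoms with mu > 0, N = union of the remaining atoms.
  Atoms in P (indices): 2, 3;  atoms in N (indices): 1, 4
  Positive values: 3.39, 6.43
  Negative values: -2.65, -1.88
Step 2: mu+(X) = mu(P) = sum of positive atom values = 9.82
Step 3: mu-(X) = -mu(N) = sum of |negative atom values| = 4.53
Step 4: |mu|(X) = mu+(X) + mu-(X) = 9.82 + 4.53 = 14.35


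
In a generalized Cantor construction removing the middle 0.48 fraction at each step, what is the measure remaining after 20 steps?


Step 1: At each step, fraction remaining = 1 - 0.48 = 0.52
Step 2: After 20 steps, measure = (0.52)^20
Result = 2.089618e-06


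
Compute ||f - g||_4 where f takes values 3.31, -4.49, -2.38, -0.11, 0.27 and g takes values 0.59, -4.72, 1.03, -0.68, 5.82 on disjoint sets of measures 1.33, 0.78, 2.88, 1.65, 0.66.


Step 1: Compute differences f_i - g_i:
  3.31 - 0.59 = 2.72
  -4.49 - -4.72 = 0.23
  -2.38 - 1.03 = -3.41
  -0.11 - -0.68 = 0.57
  0.27 - 5.82 = -5.55
Step 2: Compute |diff|^4 * measure for each set:
  |2.72|^4 * 1.33 = 54.736323 * 1.33 = 72.799309
  |0.23|^4 * 0.78 = 0.002798 * 0.78 = 0.002183
  |-3.41|^4 * 2.88 = 135.21271 * 2.88 = 389.412604
  |0.57|^4 * 1.65 = 0.10556 * 1.65 = 0.174174
  |-5.55|^4 * 0.66 = 948.794006 * 0.66 = 626.204044
Step 3: Sum = 1088.592314
Step 4: ||f-g||_4 = (1088.592314)^(1/4) = 5.744025


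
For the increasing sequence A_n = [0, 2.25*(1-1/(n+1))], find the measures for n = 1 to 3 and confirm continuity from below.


By continuity of measure from below: if A_n increases to A, then m(A_n) -> m(A).
Here A = [0, 2.25], so m(A) = 2.25
Step 1: a_1 = 2.25*(1 - 1/2) = 1.125, m(A_1) = 1.125
Step 2: a_2 = 2.25*(1 - 1/3) = 1.5, m(A_2) = 1.5
Step 3: a_3 = 2.25*(1 - 1/4) = 1.6875, m(A_3) = 1.6875
Limit: m(A_n) -> m([0,2.25]) = 2.25


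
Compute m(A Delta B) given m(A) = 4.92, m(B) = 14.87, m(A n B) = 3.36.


m(A Delta B) = m(A) + m(B) - 2*m(A n B)
= 4.92 + 14.87 - 2*3.36
= 4.92 + 14.87 - 6.72
= 13.07


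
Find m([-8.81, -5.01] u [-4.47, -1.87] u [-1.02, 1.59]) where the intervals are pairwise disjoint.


For pairwise disjoint intervals, m(union) = sum of lengths.
= (-5.01 - -8.81) + (-1.87 - -4.47) + (1.59 - -1.02)
= 3.8 + 2.6 + 2.61
= 9.01


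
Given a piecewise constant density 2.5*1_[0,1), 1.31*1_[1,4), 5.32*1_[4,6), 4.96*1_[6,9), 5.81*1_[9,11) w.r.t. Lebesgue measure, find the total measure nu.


Integrate each piece of the Radon-Nikodym derivative:
Step 1: integral_0^1 2.5 dx = 2.5*(1-0) = 2.5*1 = 2.5
Step 2: integral_1^4 1.31 dx = 1.31*(4-1) = 1.31*3 = 3.93
Step 3: integral_4^6 5.32 dx = 5.32*(6-4) = 5.32*2 = 10.64
Step 4: integral_6^9 4.96 dx = 4.96*(9-6) = 4.96*3 = 14.88
Step 5: integral_9^11 5.81 dx = 5.81*(11-9) = 5.81*2 = 11.62
Total: 2.5 + 3.93 + 10.64 + 14.88 + 11.62 = 43.57


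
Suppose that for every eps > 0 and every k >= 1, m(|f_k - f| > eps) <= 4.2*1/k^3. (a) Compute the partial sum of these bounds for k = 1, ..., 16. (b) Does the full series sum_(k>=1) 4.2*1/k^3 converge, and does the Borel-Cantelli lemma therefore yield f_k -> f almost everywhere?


Step 1: List the terms 4.2*1/k^3 for k = 1 to 16:
  k=1: 4.2
  k=2: 0.525
  k=3: 0.155556
  k=4: 0.065625
  k=5: 0.0336
  k=6: 0.019444
  k=7: 0.012245
  k=8: 0.008203
  k=9: 0.005761
  k=10: 0.0042
  k=11: 0.003156
  k=12: 0.002431
  k=13: 0.001912
  k=14: 0.001531
  k=15: 0.001244
  k=16: 0.001025
Step 2: Partial sum = 4.2 + 0.525 + 0.155556 + 0.065625 + 0.0336 + 0.019444 + 0.012245 + 0.008203 + 0.005761 + 0.0042 + 0.003156 + 0.002431 + 0.001912 + 0.001531 + 0.001244 + 0.001025
     = 5.040933
Step 3: The full series sum_(k>=1) 4.2*1/k^3 converges (p-series with p = 3 > 1; a constant multiple of a convergent series converges).
Step 4: Fix eps > 0. Since sum_k m(|f_k - f| > eps) < infinity, the Borel-Cantelli lemma gives
        m(limsup_k {|f_k - f| > eps}) = 0, i.e. for a.e. x, |f_k(x) - f(x)| <= eps for all large k.
        Applying this with eps = 1/j for j = 1, 2, ... and intersecting the countably many full-measure sets,
        for a.e. x we get limsup_k |f_k(x) - f(x)| <= 1/j for every j, hence f_k -> f almost everywhere.
Conclusion: series converges; Borel-Cantelli yields f_k -> f a.e.


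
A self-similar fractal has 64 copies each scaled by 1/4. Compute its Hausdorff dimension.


For a self-similar set with N copies scaled by 1/r:
dim_H = log(N)/log(r) = log(64)/log(4)
= 4.158883/1.386294
= 3


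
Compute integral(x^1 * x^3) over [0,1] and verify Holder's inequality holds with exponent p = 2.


Step 1: Exact integral of f*g = integral(x^4, 0, 1) = 1/5
     = 0.2
Step 2: Holder bound with p=2, q=2:
  ||f||_p = (integral x^2 dx)^(1/2) = (1/3)^(1/2) = 0.57735
  ||g||_q = (integral x^6 dx)^(1/2) = (1/7)^(1/2) = 0.377964
Step 3: Holder bound = ||f||_p * ||g||_q = 0.57735 * 0.377964 = 0.218218
Verification: 0.2 <= 0.218218 (Holder holds)


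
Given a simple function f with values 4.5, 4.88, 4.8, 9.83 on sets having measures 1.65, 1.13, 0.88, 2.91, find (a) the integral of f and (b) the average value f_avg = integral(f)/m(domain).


Step 1: Integral = sum(value_i * measure_i)
= 4.5*1.65 + 4.88*1.13 + 4.8*0.88 + 9.83*2.91
= 7.425 + 5.5144 + 4.224 + 28.6053
= 45.7687
Step 2: Total measure of domain = 1.65 + 1.13 + 0.88 + 2.91 = 6.57
Step 3: Average value = 45.7687 / 6.57 = 6.966317


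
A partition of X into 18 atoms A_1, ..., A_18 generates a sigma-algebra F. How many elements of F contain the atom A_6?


Each element of F is a union of some subset S of the 18 atoms.
The element contains A_6 iff A_6 is in S.
So we count subsets S of {A_1,...,A_18} with A_6 in S: choose freely among the other 17 atoms.
Count = 2^(18-1) = 2^17 = 131072.


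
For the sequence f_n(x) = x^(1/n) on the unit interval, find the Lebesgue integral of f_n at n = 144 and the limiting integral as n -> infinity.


At n = 144: f_144(x) = x^(1/144).
Step 1: integral(x^(1/144), 0, 1) = [x^(1/144+1) / (1/144+1)] from 0 to 1
     = 1 / (1/144 + 1) = 1 / ((144+1)/144) = 144/(144+1)
     = 144/145 = 0.993103
Step 2: As n -> infinity, f_n(x) = x^(1/n) -> 1 for x in (0,1], and f_n is increasing in n.
By MCT, lim_n integral(f_n) = integral(lim_n f_n) = integral(1, 0, 1) = 1.
Step 3: Verify convergence: 144/145 = 0.993103 -> 1


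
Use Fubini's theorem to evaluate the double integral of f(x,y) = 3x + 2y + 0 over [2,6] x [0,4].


By Fubini, integrate in x first, then y.
Step 1: Fix y, integrate over x in [2,6]:
  integral(3x + 2y + 0, x=2..6)
  = 3*(6^2 - 2^2)/2 + (2y + 0)*(6 - 2)
  = 48 + (2y + 0)*4
  = 48 + 8y + 0
  = 48 + 8y
Step 2: Integrate over y in [0,4]:
  integral(48 + 8y, y=0..4)
  = 48*4 + 8*(4^2 - 0^2)/2
  = 192 + 64
  = 256


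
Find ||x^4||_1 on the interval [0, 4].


Step 1: ||f||_1 = (integral_0^4 |x^4|^1 dx)^(1/1)
     = (integral_0^4 x^4 dx)^(1/1)
Step 2: integral_0^4 x^4 dx = [x^5/(5)] from 0 to 4 = 4^5/5
     = 1024/5 = 204.8
Step 3: ||f||_1 = (204.8)^(1/1) = 204.8


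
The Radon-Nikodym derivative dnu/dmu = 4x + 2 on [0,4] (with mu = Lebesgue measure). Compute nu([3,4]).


nu(A) = integral_A (dnu/dmu) dmu = integral_3^4 (4x + 2) dx
Step 1: Antiderivative F(x) = (4/2)x^2 + 2x
Step 2: F(4) = (4/2)*4^2 + 2*4 = 32 + 8 = 40
Step 3: F(3) = (4/2)*3^2 + 2*3 = 18 + 6 = 24
Step 4: nu([3,4]) = F(4) - F(3) = 40 - 24 = 16


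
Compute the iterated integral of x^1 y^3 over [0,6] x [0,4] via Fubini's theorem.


By Fubini's theorem, the double integral factors as a product of single integrals:
Step 1: integral_0^6 x^1 dx = [x^2/2] from 0 to 6
     = 6^2/2 = 18
Step 2: integral_0^4 y^3 dy = [y^4/4] from 0 to 4
     = 4^4/4 = 64
Step 3: Double integral = 18 * 64 = 1152


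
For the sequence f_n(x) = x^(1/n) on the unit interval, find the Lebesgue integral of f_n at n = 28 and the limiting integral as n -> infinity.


At n = 28: f_28(x) = x^(1/28).
Step 1: integral(x^(1/28), 0, 1) = [x^(1/28+1) / (1/28+1)] from 0 to 1
     = 1 / (1/28 + 1) = 1 / ((28+1)/28) = 28/(28+1)
     = 28/29 = 0.965517
Step 2: As n -> infinity, f_n(x) = x^(1/n) -> 1 for x in (0,1], and f_n is increasing in n.
By MCT, lim_n integral(f_n) = integral(lim_n f_n) = integral(1, 0, 1) = 1.
Step 3: Verify convergence: 28/29 = 0.965517 -> 1


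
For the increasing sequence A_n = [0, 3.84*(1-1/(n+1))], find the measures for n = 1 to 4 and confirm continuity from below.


By continuity of measure from below: if A_n increases to A, then m(A_n) -> m(A).
Here A = [0, 3.84], so m(A) = 3.84
Step 1: a_1 = 3.84*(1 - 1/2) = 1.92, m(A_1) = 1.92
Step 2: a_2 = 3.84*(1 - 1/3) = 2.56, m(A_2) = 2.56
Step 3: a_3 = 3.84*(1 - 1/4) = 2.88, m(A_3) = 2.88
Step 4: a_4 = 3.84*(1 - 1/5) = 3.072, m(A_4) = 3.072
Limit: m(A_n) -> m([0,3.84]) = 3.84


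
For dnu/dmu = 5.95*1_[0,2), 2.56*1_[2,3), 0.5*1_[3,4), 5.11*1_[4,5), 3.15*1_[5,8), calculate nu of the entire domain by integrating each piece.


Integrate each piece of the Radon-Nikodym derivative:
Step 1: integral_0^2 5.95 dx = 5.95*(2-0) = 5.95*2 = 11.9
Step 2: integral_2^3 2.56 dx = 2.56*(3-2) = 2.56*1 = 2.56
Step 3: integral_3^4 0.5 dx = 0.5*(4-3) = 0.5*1 = 0.5
Step 4: integral_4^5 5.11 dx = 5.11*(5-4) = 5.11*1 = 5.11
Step 5: integral_5^8 3.15 dx = 3.15*(8-5) = 3.15*3 = 9.45
Total: 11.9 + 2.56 + 0.5 + 5.11 + 9.45 = 29.52


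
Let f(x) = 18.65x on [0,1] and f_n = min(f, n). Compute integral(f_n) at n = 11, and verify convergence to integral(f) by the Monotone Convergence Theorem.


f(x) = 18.65x on [0,1]; f_n(x) = min(18.65x, n). At n = 11:
Step 1: f(x) reaches 11 at x = 11/18.65 = 0.589812
Step 2: integral(f_11) = integral(18.65x, 0, 0.589812) + integral(11, 0.589812, 1)
       = 18.65*0.589812^2/2 + 11*(1 - 0.589812)
       = 3.243968 + 4.512064
       = 7.756032
Step 3: As n -> infinity, f_n increases to f, so by MCT integral(f_n) -> integral(f) = 18.65/2 = 9.325.
Convergence: integral(f_11) = 7.756032 -> 9.325 as n -> infinity


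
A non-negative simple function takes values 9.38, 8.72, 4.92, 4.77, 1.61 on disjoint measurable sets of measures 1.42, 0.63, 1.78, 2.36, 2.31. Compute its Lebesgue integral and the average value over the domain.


Step 1: Integral = sum(value_i * measure_i)
= 9.38*1.42 + 8.72*0.63 + 4.92*1.78 + 4.77*2.36 + 1.61*2.31
= 13.3196 + 5.4936 + 8.7576 + 11.2572 + 3.7191
= 42.5471
Step 2: Total measure of domain = 1.42 + 0.63 + 1.78 + 2.36 + 2.31 = 8.5
Step 3: Average value = 42.5471 / 8.5 = 5.005541


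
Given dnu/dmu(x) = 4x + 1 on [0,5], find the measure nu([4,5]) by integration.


nu(A) = integral_A (dnu/dmu) dmu = integral_4^5 (4x + 1) dx
Step 1: Antiderivative F(x) = (4/2)x^2 + 1x
Step 2: F(5) = (4/2)*5^2 + 1*5 = 50 + 5 = 55
Step 3: F(4) = (4/2)*4^2 + 1*4 = 32 + 4 = 36
Step 4: nu([4,5]) = F(5) - F(4) = 55 - 36 = 19


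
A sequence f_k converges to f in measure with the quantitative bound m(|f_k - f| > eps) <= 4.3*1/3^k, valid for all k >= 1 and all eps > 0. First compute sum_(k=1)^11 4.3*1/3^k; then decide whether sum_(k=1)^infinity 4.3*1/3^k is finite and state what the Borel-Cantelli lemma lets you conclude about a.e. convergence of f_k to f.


Step 1: List the terms 4.3*1/3^k for k = 1 to 11:
  k=1: 1.433333
  k=2: 0.477778
  k=3: 0.159259
  k=4: 0.053086
  k=5: 0.017695
  k=6: 0.005898
  k=7: 0.001966
  k=8: 6.553879e-04
  k=9: 2.184626e-04
  k=10: 7.282088e-05
  k=11: 2.427363e-05
Step 2: Partial sum = 1.433333 + 0.477778 + 0.159259 + 0.053086 + 0.017695 + 0.005898 + 0.001966 + 6.553879e-04 + 2.184626e-04 + 7.282088e-05 + 2.427363e-05
     = 2.149988
Step 3: The full series sum_(k>=1) 4.3*1/3^k converges (geometric series with ratio 1/3 < 1; a constant multiple of a convergent series converges).
Step 4: Fix eps > 0. Since sum_k m(|f_k - f| > eps) < infinity, the Borel-Cantelli lemma gives
        m(limsup_k {|f_k - f| > eps}) = 0, i.e. for a.e. x, |f_k(x) - f(x)| <= eps for all large k.
        Applying this with eps = 1/j for j = 1, 2, ... and intersecting the countably many full-measure sets,
        for a.e. x we get limsup_k |f_k(x) - f(x)| <= 1/j for every j, hence f_k -> f almost everywhere.
Conclusion: series converges; Borel-Cantelli yields f_k -> f a.e.


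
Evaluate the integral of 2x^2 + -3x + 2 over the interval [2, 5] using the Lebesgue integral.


The Lebesgue integral of a Riemann-integrable function agrees with the Riemann integral.
Antiderivative F(x) = (2/3)x^3 + (-3/2)x^2 + 2x
F(5) = (2/3)*5^3 + (-3/2)*5^2 + 2*5
     = (2/3)*125 + (-3/2)*25 + 2*5
     = 83.333333 + -37.5 + 10
     = 55.833333
F(2) = 3.333333
Integral = F(5) - F(2) = 55.833333 - 3.333333 = 52.5


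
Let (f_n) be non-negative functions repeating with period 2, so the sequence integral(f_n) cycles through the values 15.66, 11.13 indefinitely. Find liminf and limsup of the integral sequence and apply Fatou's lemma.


The sequence (integral(f_n)) is periodic with period 2, repeating the values 15.66, 11.13 indefinitely.
Step 1: For a periodic sequence, every tail (a_m, a_(m+1), ...) contains all 2 period values infinitely often.
Step 2: Hence inf of every tail = min of the period values = min(15.66, 11.13) = 11.13.
        liminf_n integral(f_n) = sup over m of (inf of tail from m) = 11.13.
Step 3: Similarly sup of every tail = max of the period values = 15.66.
        limsup_n integral(f_n) = 15.66.
Step 4: Fatou's lemma: integral(liminf_n f_n) <= liminf_n integral(f_n) = 11.13.
        So the integral of the pointwise liminf is at most 11.13.


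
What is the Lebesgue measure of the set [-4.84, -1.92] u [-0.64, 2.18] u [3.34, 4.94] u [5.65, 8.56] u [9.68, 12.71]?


For pairwise disjoint intervals, m(union) = sum of lengths.
= (-1.92 - -4.84) + (2.18 - -0.64) + (4.94 - 3.34) + (8.56 - 5.65) + (12.71 - 9.68)
= 2.92 + 2.82 + 1.6 + 2.91 + 3.03
= 13.28


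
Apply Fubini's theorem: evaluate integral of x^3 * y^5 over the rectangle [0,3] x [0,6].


By Fubini's theorem, the double integral factors as a product of single integrals:
Step 1: integral_0^3 x^3 dx = [x^4/4] from 0 to 3
     = 3^4/4 = 20.25
Step 2: integral_0^6 y^5 dy = [y^6/6] from 0 to 6
     = 6^6/6 = 7776
Step 3: Double integral = 20.25 * 7776 = 157464


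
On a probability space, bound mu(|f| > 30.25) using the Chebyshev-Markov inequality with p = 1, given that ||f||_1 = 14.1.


Chebyshev/Markov inequality: mu(|f| > eps) <= (||f||_p / eps)^p
Step 1: ||f||_1 / eps = 14.1 / 30.25 = 0.466116
Step 2: Raise to power p = 1:
  (0.466116)^1 = 0.466116
Step 3: Therefore mu(|f| > 30.25) <= 0.466116


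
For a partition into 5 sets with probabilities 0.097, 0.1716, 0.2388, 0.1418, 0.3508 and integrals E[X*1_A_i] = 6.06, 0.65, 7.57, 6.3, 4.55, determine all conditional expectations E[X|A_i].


For each cell A_i: E[X|A_i] = E[X*1_A_i] / P(A_i)
Step 1: E[X|A_1] = 6.06 / 0.097 = 62.474227
Step 2: E[X|A_2] = 0.65 / 0.1716 = 3.787879
Step 3: E[X|A_3] = 7.57 / 0.2388 = 31.700168
Step 4: E[X|A_4] = 6.3 / 0.1418 = 44.428773
Step 5: E[X|A_5] = 4.55 / 0.3508 = 12.970353
Verification: E[X] = sum E[X*1_A_i] = 6.06 + 0.65 + 7.57 + 6.3 + 4.55 = 25.13


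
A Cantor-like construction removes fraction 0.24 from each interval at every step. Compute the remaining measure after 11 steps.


Step 1: At each step, fraction remaining = 1 - 0.24 = 0.76
Step 2: After 11 steps, measure = (0.76)^11
Result = 0.04886


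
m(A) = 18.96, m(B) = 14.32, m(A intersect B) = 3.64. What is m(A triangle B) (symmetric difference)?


m(A Delta B) = m(A) + m(B) - 2*m(A n B)
= 18.96 + 14.32 - 2*3.64
= 18.96 + 14.32 - 7.28
= 26


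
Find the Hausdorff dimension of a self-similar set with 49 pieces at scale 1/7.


For a self-similar set with N copies scaled by 1/r:
dim_H = log(N)/log(r) = log(49)/log(7)
= 3.89182/1.94591
= 2


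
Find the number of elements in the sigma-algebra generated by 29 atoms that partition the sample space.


Each element of the sigma-algebra is a union of some subset of the 29 atoms.
The number of such subsets is 2^29 = 536870912.


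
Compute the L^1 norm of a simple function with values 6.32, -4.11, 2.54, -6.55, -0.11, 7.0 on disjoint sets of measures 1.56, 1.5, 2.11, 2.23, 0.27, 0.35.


Step 1: Compute |f_i|^1 for each value:
  |6.32|^1 = 6.32
  |-4.11|^1 = 4.11
  |2.54|^1 = 2.54
  |-6.55|^1 = 6.55
  |-0.11|^1 = 0.11
  |7.0|^1 = 7
Step 2: Multiply by measures and sum:
  6.32 * 1.56 = 9.8592
  4.11 * 1.5 = 6.165
  2.54 * 2.11 = 5.3594
  6.55 * 2.23 = 14.6065
  0.11 * 0.27 = 0.0297
  7 * 0.35 = 2.45
Sum = 9.8592 + 6.165 + 5.3594 + 14.6065 + 0.0297 + 2.45 = 38.4698
Step 3: Take the p-th root:
||f||_1 = (38.4698)^(1/1) = 38.4698


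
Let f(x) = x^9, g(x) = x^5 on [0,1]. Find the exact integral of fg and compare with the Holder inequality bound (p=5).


Step 1: Exact integral of f*g = integral(x^14, 0, 1) = 1/15
     = 0.066667
Step 2: Holder bound with p=5, q=1.25:
  ||f||_p = (integral x^45 dx)^(1/5) = (1/46)^(1/5) = 0.464995
  ||g||_q = (integral x^6.25 dx)^(1/1.25) = (1/7.25)^(1/1.25) = 0.204989
Step 3: Holder bound = ||f||_p * ||g||_q = 0.464995 * 0.204989 = 0.095319
Verification: 0.066667 <= 0.095319 (Holder holds)


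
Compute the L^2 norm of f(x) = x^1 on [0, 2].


Step 1: ||f||_2 = (integral_0^2 |x^1|^2 dx)^(1/2)
     = (integral_0^2 x^2 dx)^(1/2)
Step 2: integral_0^2 x^2 dx = [x^3/(3)] from 0 to 2 = 2^3/3
     = 8/3 = 2.666667
Step 3: ||f||_2 = (2.666667)^(1/2) = 1.632993


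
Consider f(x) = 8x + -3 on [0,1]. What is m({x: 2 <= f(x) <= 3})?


f^(-1)([2, 3]) = {x : 2 <= 8x + -3 <= 3}
Solving: (2 - -3)/8 <= x <= (3 - -3)/8
= [0.625, 0.75]
Intersecting with [0,1]: [0.625, 0.75]
Measure = 0.75 - 0.625 = 0.125


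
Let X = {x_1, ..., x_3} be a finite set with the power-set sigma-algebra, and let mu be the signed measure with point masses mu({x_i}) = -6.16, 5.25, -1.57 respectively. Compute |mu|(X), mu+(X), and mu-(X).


Step 1: Every measurable set is a union of atoms (the cells / points), so a Hahn decomposition is
  obtained by grouping atoms by sign: P = union of atoms with mu > 0, N = union of the remaining atoms.
  Atoms in P (indices): 2;  atoms in N (indices): 1, 3
  Positive values: 5.25
  Negative values: -6.16, -1.57
Step 2: mu+(X) = mu(P) = sum of positive atom values = 5.25
Step 3: mu-(X) = -mu(N) = sum of |negative atom values| = 7.73
Step 4: |mu|(X) = mu+(X) + mu-(X) = 5.25 + 7.73 = 12.98


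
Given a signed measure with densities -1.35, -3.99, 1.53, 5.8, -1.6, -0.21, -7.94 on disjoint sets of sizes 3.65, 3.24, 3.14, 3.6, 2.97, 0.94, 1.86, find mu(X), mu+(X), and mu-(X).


Step 1: Compute signed measure on each set:
  Set 1: -1.35 * 3.65 = -4.9275
  Set 2: -3.99 * 3.24 = -12.9276
  Set 3: 1.53 * 3.14 = 4.8042
  Set 4: 5.8 * 3.6 = 20.88
  Set 5: -1.6 * 2.97 = -4.752
  Set 6: -0.21 * 0.94 = -0.1974
  Set 7: -7.94 * 1.86 = -14.7684
Step 2: Total signed measure = (-4.9275) + (-12.9276) + (4.8042) + (20.88) + (-4.752) + (-0.1974) + (-14.7684)
     = -11.8887
Step 3: Positive part mu+(X) = sum of positive contributions = 25.6842
Step 4: Negative part mu-(X) = |sum of negative contributions| = 37.5729


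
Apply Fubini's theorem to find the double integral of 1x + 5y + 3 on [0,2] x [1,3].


By Fubini, integrate in x first, then y.
Step 1: Fix y, integrate over x in [0,2]:
  integral(1x + 5y + 3, x=0..2)
  = 1*(2^2 - 0^2)/2 + (5y + 3)*(2 - 0)
  = 2 + (5y + 3)*2
  = 2 + 10y + 6
  = 8 + 10y
Step 2: Integrate over y in [1,3]:
  integral(8 + 10y, y=1..3)
  = 8*2 + 10*(3^2 - 1^2)/2
  = 16 + 40
  = 56


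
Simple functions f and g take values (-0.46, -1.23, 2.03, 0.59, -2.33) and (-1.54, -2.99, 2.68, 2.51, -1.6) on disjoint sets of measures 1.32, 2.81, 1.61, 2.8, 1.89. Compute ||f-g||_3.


Step 1: Compute differences f_i - g_i:
  -0.46 - -1.54 = 1.08
  -1.23 - -2.99 = 1.76
  2.03 - 2.68 = -0.65
  0.59 - 2.51 = -1.92
  -2.33 - -1.6 = -0.73
Step 2: Compute |diff|^3 * measure for each set:
  |1.08|^3 * 1.32 = 1.259712 * 1.32 = 1.66282
  |1.76|^3 * 2.81 = 5.451776 * 2.81 = 15.319491
  |-0.65|^3 * 1.61 = 0.274625 * 1.61 = 0.442146
  |-1.92|^3 * 2.8 = 7.077888 * 2.8 = 19.818086
  |-0.73|^3 * 1.89 = 0.389017 * 1.89 = 0.735242
Step 3: Sum = 37.977785
Step 4: ||f-g||_3 = (37.977785)^(1/3) = 3.36132


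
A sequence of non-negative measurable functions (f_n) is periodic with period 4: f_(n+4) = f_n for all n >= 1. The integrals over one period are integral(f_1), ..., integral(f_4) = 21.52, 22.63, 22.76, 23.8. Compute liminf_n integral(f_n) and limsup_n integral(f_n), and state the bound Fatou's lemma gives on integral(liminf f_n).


The sequence (integral(f_n)) is periodic with period 4, repeating the values 21.52, 22.63, 22.76, 23.8 indefinitely.
Step 1: For a periodic sequence, every tail (a_m, a_(m+1), ...) contains all 4 period values infinitely often.
Step 2: Hence inf of every tail = min of the period values = min(21.52, 22.63, 22.76, 23.8) = 21.52.
        liminf_n integral(f_n) = sup over m of (inf of tail from m) = 21.52.
Step 3: Similarly sup of every tail = max of the period values = 23.8.
        limsup_n integral(f_n) = 23.8.
Step 4: Fatou's lemma: integral(liminf_n f_n) <= liminf_n integral(f_n) = 21.52.
        So the integral of the pointwise liminf is at most 21.52.


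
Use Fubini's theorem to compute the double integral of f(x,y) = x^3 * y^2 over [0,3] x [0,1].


By Fubini's theorem, the double integral factors as a product of single integrals:
Step 1: integral_0^3 x^3 dx = [x^4/4] from 0 to 3
     = 3^4/4 = 20.25
Step 2: integral_0^1 y^2 dy = [y^3/3] from 0 to 1
     = 1^3/3 = 0.333333
Step 3: Double integral = 20.25 * 0.333333 = 6.75


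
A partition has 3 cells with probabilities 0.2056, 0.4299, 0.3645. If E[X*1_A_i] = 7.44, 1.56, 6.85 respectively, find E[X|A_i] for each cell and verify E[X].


For each cell A_i: E[X|A_i] = E[X*1_A_i] / P(A_i)
Step 1: E[X|A_1] = 7.44 / 0.2056 = 36.18677
Step 2: E[X|A_2] = 1.56 / 0.4299 = 3.628751
Step 3: E[X|A_3] = 6.85 / 0.3645 = 18.792867
Verification: E[X] = sum E[X*1_A_i] = 7.44 + 1.56 + 6.85 = 15.85


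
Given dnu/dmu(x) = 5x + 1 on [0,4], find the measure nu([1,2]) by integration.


nu(A) = integral_A (dnu/dmu) dmu = integral_1^2 (5x + 1) dx
Step 1: Antiderivative F(x) = (5/2)x^2 + 1x
Step 2: F(2) = (5/2)*2^2 + 1*2 = 10 + 2 = 12
Step 3: F(1) = (5/2)*1^2 + 1*1 = 2.5 + 1 = 3.5
Step 4: nu([1,2]) = F(2) - F(1) = 12 - 3.5 = 8.5


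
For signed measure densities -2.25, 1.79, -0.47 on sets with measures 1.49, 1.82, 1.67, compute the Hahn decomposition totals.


Step 1: Compute signed measure on each set:
  Set 1: -2.25 * 1.49 = -3.3525
  Set 2: 1.79 * 1.82 = 3.2578
  Set 3: -0.47 * 1.67 = -0.7849
Step 2: Total signed measure = (-3.3525) + (3.2578) + (-0.7849)
     = -0.8796
Step 3: Positive part mu+(X) = sum of positive contributions = 3.2578
Step 4: Negative part mu-(X) = |sum of negative contributions| = 4.1374


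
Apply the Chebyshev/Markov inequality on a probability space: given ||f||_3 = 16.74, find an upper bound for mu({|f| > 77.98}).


Chebyshev/Markov inequality: mu(|f| > eps) <= (||f||_p / eps)^p
Step 1: ||f||_3 / eps = 16.74 / 77.98 = 0.21467
Step 2: Raise to power p = 3:
  (0.21467)^3 = 0.009893
Step 3: Therefore mu(|f| > 77.98) <= 0.009893


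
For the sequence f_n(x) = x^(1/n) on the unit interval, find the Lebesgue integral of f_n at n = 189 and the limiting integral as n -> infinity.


At n = 189: f_189(x) = x^(1/189).
Step 1: integral(x^(1/189), 0, 1) = [x^(1/189+1) / (1/189+1)] from 0 to 1
     = 1 / (1/189 + 1) = 1 / ((189+1)/189) = 189/(189+1)
     = 189/190 = 0.994737
Step 2: As n -> infinity, f_n(x) = x^(1/n) -> 1 for x in (0,1], and f_n is increasing in n.
By MCT, lim_n integral(f_n) = integral(lim_n f_n) = integral(1, 0, 1) = 1.
Step 3: Verify convergence: 189/190 = 0.994737 -> 1


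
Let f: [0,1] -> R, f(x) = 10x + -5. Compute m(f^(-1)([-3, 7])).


f^(-1)([-3, 7]) = {x : -3 <= 10x + -5 <= 7}
Solving: (-3 - -5)/10 <= x <= (7 - -5)/10
= [0.2, 1.2]
Intersecting with [0,1]: [0.2, 1]
Measure = 1 - 0.2 = 0.8


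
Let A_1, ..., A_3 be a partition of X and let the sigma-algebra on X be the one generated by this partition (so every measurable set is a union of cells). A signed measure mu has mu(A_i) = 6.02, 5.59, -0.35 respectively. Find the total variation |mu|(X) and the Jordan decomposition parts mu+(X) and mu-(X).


Step 1: Every measurable set is a union of atoms (the cells / points), so a Hahn decomposition is
  obtained by grouping atoms by sign: P = union of atoms with mu > 0, N = union of the remaining atoms.
  Atoms in P (indices): 1, 2;  atoms in N (indices): 3
  Positive values: 6.02, 5.59
  Negative values: -0.35
Step 2: mu+(X) = mu(P) = sum of positive atom values = 11.61
Step 3: mu-(X) = -mu(N) = sum of |negative atom values| = 0.35
Step 4: |mu|(X) = mu+(X) + mu-(X) = 11.61 + 0.35 = 11.96


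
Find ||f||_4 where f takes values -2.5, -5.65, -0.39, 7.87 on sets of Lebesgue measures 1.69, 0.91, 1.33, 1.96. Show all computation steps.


Step 1: Compute |f_i|^4 for each value:
  |-2.5|^4 = 39.0625
  |-5.65|^4 = 1019.046006
  |-0.39|^4 = 0.023134
  |7.87|^4 = 3836.179582
Step 2: Multiply by measures and sum:
  39.0625 * 1.69 = 66.015625
  1019.046006 * 0.91 = 927.331866
  0.023134 * 1.33 = 0.030769
  3836.179582 * 1.96 = 7518.91198
Sum = 66.015625 + 927.331866 + 0.030769 + 7518.91198 = 8512.290239
Step 3: Take the p-th root:
||f||_4 = (8512.290239)^(1/4) = 9.605315


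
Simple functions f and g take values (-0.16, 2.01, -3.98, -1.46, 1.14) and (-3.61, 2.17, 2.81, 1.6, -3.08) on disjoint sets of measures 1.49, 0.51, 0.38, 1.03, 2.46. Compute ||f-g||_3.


Step 1: Compute differences f_i - g_i:
  -0.16 - -3.61 = 3.45
  2.01 - 2.17 = -0.16
  -3.98 - 2.81 = -6.79
  -1.46 - 1.6 = -3.06
  1.14 - -3.08 = 4.22
Step 2: Compute |diff|^3 * measure for each set:
  |3.45|^3 * 1.49 = 41.063625 * 1.49 = 61.184801
  |-0.16|^3 * 0.51 = 0.004096 * 0.51 = 0.002089
  |-6.79|^3 * 0.38 = 313.046839 * 0.38 = 118.957799
  |-3.06|^3 * 1.03 = 28.652616 * 1.03 = 29.512194
  |4.22|^3 * 2.46 = 75.151448 * 2.46 = 184.872562
Step 3: Sum = 394.529446
Step 4: ||f-g||_3 = (394.529446)^(1/3) = 7.334319


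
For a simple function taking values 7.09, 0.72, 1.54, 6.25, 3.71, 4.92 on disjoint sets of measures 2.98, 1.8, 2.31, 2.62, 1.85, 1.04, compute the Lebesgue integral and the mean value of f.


Step 1: Integral = sum(value_i * measure_i)
= 7.09*2.98 + 0.72*1.8 + 1.54*2.31 + 6.25*2.62 + 3.71*1.85 + 4.92*1.04
= 21.1282 + 1.296 + 3.5574 + 16.375 + 6.8635 + 5.1168
= 54.3369
Step 2: Total measure of domain = 2.98 + 1.8 + 2.31 + 2.62 + 1.85 + 1.04 = 12.6
Step 3: Average value = 54.3369 / 12.6 = 4.312452


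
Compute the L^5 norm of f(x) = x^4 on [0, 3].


Step 1: ||f||_5 = (integral_0^3 |x^4|^5 dx)^(1/5)
     = (integral_0^3 x^20 dx)^(1/5)
Step 2: integral_0^3 x^20 dx = [x^21/(21)] from 0 to 3 = 3^21/21
     = 10460353203/21 = 4.981121e+08
Step 3: ||f||_5 = (4.981121e+08)^(1/5) = 54.886484


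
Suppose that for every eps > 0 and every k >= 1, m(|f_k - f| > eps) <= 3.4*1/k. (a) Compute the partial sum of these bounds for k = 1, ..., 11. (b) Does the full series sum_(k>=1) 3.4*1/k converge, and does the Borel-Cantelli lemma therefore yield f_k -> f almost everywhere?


Step 1: List the terms 3.4*1/k for k = 1 to 11:
  k=1: 3.4
  k=2: 1.7
  k=3: 1.133333
  k=4: 0.85
  k=5: 0.68
  k=6: 0.566667
  k=7: 0.485714
  k=8: 0.425
  k=9: 0.377778
  k=10: 0.34
  k=11: 0.309091
Step 2: Partial sum = 3.4 + 1.7 + 1.133333 + 0.85 + 0.68 + 0.566667 + 0.485714 + 0.425 + 0.377778 + 0.34 + 0.309091
     = 10.267583
Step 3: The full series sum_(k>=1) 3.4*1/k diverges (harmonic series, p = 1; a nonzero constant multiple of a divergent series diverges).
Step 4: The (first) Borel-Cantelli lemma requires a summable sequence of measures, so it does not apply here;
        from this bound alone no conclusion about a.e. convergence can be drawn (convergence in measure still
        gives an a.e.-convergent subsequence, but not a.e. convergence of the whole sequence).
Conclusion: series diverges; Borel-Cantelli is inconclusive about a.e. convergence of f_k.


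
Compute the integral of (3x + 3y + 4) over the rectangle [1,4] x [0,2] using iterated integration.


By Fubini, integrate in x first, then y.
Step 1: Fix y, integrate over x in [1,4]:
  integral(3x + 3y + 4, x=1..4)
  = 3*(4^2 - 1^2)/2 + (3y + 4)*(4 - 1)
  = 22.5 + (3y + 4)*3
  = 22.5 + 9y + 12
  = 34.5 + 9y
Step 2: Integrate over y in [0,2]:
  integral(34.5 + 9y, y=0..2)
  = 34.5*2 + 9*(2^2 - 0^2)/2
  = 69 + 18
  = 87


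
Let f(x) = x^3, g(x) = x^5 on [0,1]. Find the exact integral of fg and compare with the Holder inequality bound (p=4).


Step 1: Exact integral of f*g = integral(x^8, 0, 1) = 1/9
     = 0.111111
Step 2: Holder bound with p=4, q=1.333333:
  ||f||_p = (integral x^12 dx)^(1/4) = (1/13)^(1/4) = 0.52664
  ||g||_q = (integral x^6.666667 dx)^(1/1.333333) = (1/7.666667)^(1/1.333333) = 0.217043
Step 3: Holder bound = ||f||_p * ||g||_q = 0.52664 * 0.217043 = 0.114303
Verification: 0.111111 <= 0.114303 (Holder holds)


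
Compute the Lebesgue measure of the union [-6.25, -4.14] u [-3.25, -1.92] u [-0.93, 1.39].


For pairwise disjoint intervals, m(union) = sum of lengths.
= (-4.14 - -6.25) + (-1.92 - -3.25) + (1.39 - -0.93)
= 2.11 + 1.33 + 2.32
= 5.76


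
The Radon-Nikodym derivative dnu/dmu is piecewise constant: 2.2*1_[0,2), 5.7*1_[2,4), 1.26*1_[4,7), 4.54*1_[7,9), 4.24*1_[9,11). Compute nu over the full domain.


Integrate each piece of the Radon-Nikodym derivative:
Step 1: integral_0^2 2.2 dx = 2.2*(2-0) = 2.2*2 = 4.4
Step 2: integral_2^4 5.7 dx = 5.7*(4-2) = 5.7*2 = 11.4
Step 3: integral_4^7 1.26 dx = 1.26*(7-4) = 1.26*3 = 3.78
Step 4: integral_7^9 4.54 dx = 4.54*(9-7) = 4.54*2 = 9.08
Step 5: integral_9^11 4.24 dx = 4.24*(11-9) = 4.24*2 = 8.48
Total: 4.4 + 11.4 + 3.78 + 9.08 + 8.48 = 37.14


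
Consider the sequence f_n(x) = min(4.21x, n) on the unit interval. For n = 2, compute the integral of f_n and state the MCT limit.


f(x) = 4.21x on [0,1]; f_n(x) = min(4.21x, n). At n = 2:
Step 1: f(x) reaches 2 at x = 2/4.21 = 0.475059
Step 2: integral(f_2) = integral(4.21x, 0, 0.475059) + integral(2, 0.475059, 1)
       = 4.21*0.475059^2/2 + 2*(1 - 0.475059)
       = 0.475059 + 1.049881
       = 1.524941
Step 3: As n -> infinity, f_n increases to f, so by MCT integral(f_n) -> integral(f) = 4.21/2 = 2.105.
Convergence: integral(f_2) = 1.524941 -> 2.105 as n -> infinity


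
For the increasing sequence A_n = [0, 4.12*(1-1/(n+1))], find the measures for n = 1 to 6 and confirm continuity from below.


By continuity of measure from below: if A_n increases to A, then m(A_n) -> m(A).
Here A = [0, 4.12], so m(A) = 4.12
Step 1: a_1 = 4.12*(1 - 1/2) = 2.06, m(A_1) = 2.06
Step 2: a_2 = 4.12*(1 - 1/3) = 2.7467, m(A_2) = 2.7467
Step 3: a_3 = 4.12*(1 - 1/4) = 3.09, m(A_3) = 3.09
Step 4: a_4 = 4.12*(1 - 1/5) = 3.296, m(A_4) = 3.296
Step 5: a_5 = 4.12*(1 - 1/6) = 3.4333, m(A_5) = 3.4333
Step 6: a_6 = 4.12*(1 - 1/7) = 3.5314, m(A_6) = 3.5314
Limit: m(A_n) -> m([0,4.12]) = 4.12


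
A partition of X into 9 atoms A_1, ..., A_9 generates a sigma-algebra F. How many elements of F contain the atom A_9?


Each element of F is a union of some subset S of the 9 atoms.
The element contains A_9 iff A_9 is in S.
So we count subsets S of {A_1,...,A_9} with A_9 in S: choose freely among the other 8 atoms.
Count = 2^(9-1) = 2^8 = 256.


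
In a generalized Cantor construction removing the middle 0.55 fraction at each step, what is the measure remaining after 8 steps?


Step 1: At each step, fraction remaining = 1 - 0.55 = 0.45
Step 2: After 8 steps, measure = (0.45)^8
Result = 0.001682


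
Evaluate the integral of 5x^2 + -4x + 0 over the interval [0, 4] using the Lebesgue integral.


The Lebesgue integral of a Riemann-integrable function agrees with the Riemann integral.
Antiderivative F(x) = (5/3)x^3 + (-4/2)x^2 + 0x
F(4) = (5/3)*4^3 + (-4/2)*4^2 + 0*4
     = (5/3)*64 + (-4/2)*16 + 0*4
     = 106.666667 + -32 + 0
     = 74.666667
F(0) = 0.0
Integral = F(4) - F(0) = 74.666667 - 0.0 = 74.666667


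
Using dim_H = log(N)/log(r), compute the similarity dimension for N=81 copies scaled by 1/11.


For a self-similar set with N copies scaled by 1/r:
dim_H = log(N)/log(r) = log(81)/log(11)
= 4.394449/2.397895
= 1.832628


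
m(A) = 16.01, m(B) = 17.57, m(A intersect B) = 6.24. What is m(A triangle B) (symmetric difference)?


m(A Delta B) = m(A) + m(B) - 2*m(A n B)
= 16.01 + 17.57 - 2*6.24
= 16.01 + 17.57 - 12.48
= 21.1


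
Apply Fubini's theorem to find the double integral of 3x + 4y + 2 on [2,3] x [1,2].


By Fubini, integrate in x first, then y.
Step 1: Fix y, integrate over x in [2,3]:
  integral(3x + 4y + 2, x=2..3)
  = 3*(3^2 - 2^2)/2 + (4y + 2)*(3 - 2)
  = 7.5 + (4y + 2)*1
  = 7.5 + 4y + 2
  = 9.5 + 4y
Step 2: Integrate over y in [1,2]:
  integral(9.5 + 4y, y=1..2)
  = 9.5*1 + 4*(2^2 - 1^2)/2
  = 9.5 + 6
  = 15.5


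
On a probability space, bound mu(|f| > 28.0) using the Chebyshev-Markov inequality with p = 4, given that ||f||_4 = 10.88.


Chebyshev/Markov inequality: mu(|f| > eps) <= (||f||_p / eps)^p
Step 1: ||f||_4 / eps = 10.88 / 28.0 = 0.388571
Step 2: Raise to power p = 4:
  (0.388571)^4 = 0.022797
Step 3: Therefore mu(|f| > 28.0) <= 0.022797


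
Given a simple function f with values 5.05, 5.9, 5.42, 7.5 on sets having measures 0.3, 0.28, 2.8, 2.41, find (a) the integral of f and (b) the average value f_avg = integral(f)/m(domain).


Step 1: Integral = sum(value_i * measure_i)
= 5.05*0.3 + 5.9*0.28 + 5.42*2.8 + 7.5*2.41
= 1.515 + 1.652 + 15.176 + 18.075
= 36.418
Step 2: Total measure of domain = 0.3 + 0.28 + 2.8 + 2.41 = 5.79
Step 3: Average value = 36.418 / 5.79 = 6.28981


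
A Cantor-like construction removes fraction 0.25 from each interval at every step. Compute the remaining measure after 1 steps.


Step 1: At each step, fraction remaining = 1 - 0.25 = 0.75
Step 2: After 1 steps, measure = (0.75)^1
Step 3: Computing the power step by step:
  After step 1: 0.75
Result = 0.75


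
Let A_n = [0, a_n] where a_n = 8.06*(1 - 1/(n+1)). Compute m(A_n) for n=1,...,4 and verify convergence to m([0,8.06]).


By continuity of measure from below: if A_n increases to A, then m(A_n) -> m(A).
Here A = [0, 8.06], so m(A) = 8.06
Step 1: a_1 = 8.06*(1 - 1/2) = 4.03, m(A_1) = 4.03
Step 2: a_2 = 8.06*(1 - 1/3) = 5.3733, m(A_2) = 5.3733
Step 3: a_3 = 8.06*(1 - 1/4) = 6.045, m(A_3) = 6.045
Step 4: a_4 = 8.06*(1 - 1/5) = 6.448, m(A_4) = 6.448
Limit: m(A_n) -> m([0,8.06]) = 8.06


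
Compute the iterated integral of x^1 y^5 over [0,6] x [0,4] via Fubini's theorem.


By Fubini's theorem, the double integral factors as a product of single integrals:
Step 1: integral_0^6 x^1 dx = [x^2/2] from 0 to 6
     = 6^2/2 = 18
Step 2: integral_0^4 y^5 dy = [y^6/6] from 0 to 4
     = 4^6/6 = 682.666667
Step 3: Double integral = 18 * 682.666667 = 12288
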